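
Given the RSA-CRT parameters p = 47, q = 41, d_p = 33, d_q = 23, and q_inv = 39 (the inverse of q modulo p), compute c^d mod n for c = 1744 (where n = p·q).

176

m₁ = c^(d_p) mod p: c ≡ 5 (mod 47), and 5^33 mod 47 = 35.
m₂ = c^(d_q) mod q: c ≡ 22 (mod 41), and 22^23 mod 41 = 12.
h = q_inv·(m₁ − m₂) mod p = 39·(35 − 12) mod 47 = 4.
m = m₂ + h·q = 12 + 4·41 = 176.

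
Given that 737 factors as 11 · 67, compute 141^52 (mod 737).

323

Mod 11: 141 ≡ 9; by Fermat, exponent reduces to 52 mod 10 = 2; 9^2 ≡ 4 (mod 11).
Mod 67: 141 ≡ 7; 7^52 ≡ 55 (mod 67).
Combine by CRT: x ≡ 4 (mod 11), x ≡ 55 (mod 67) ⇒ x ≡ 323 (mod 737).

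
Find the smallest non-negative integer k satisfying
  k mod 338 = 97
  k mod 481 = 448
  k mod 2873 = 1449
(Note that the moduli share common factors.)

116369

gcd(338, 481) = 13 and 13 | (448 − 97), so the pair is consistent; merging gives k ≡ 3815 (mod 12506), where 12506 = lcm(338, 481).
gcd(12506, 2873) = 169 and 169 | (1449 − 3815), so the pair is consistent; merging gives k ≡ 116369 (mod 212602), where 212602 = lcm(12506, 2873).
The solution is unique modulo lcm(338, 481, 2873) = 212602.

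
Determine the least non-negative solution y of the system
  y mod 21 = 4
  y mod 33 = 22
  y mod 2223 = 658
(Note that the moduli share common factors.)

127369

gcd(21, 33) = 3 and 3 | (22 − 4), so the pair is consistent; merging gives y ≡ 88 (mod 231), where 231 = lcm(21, 33).
gcd(231, 2223) = 3 and 3 | (658 − 88), so the pair is consistent; merging gives y ≡ 127369 (mod 171171), where 171171 = lcm(231, 2223).
The solution is unique modulo lcm(21, 33, 2223) = 171171.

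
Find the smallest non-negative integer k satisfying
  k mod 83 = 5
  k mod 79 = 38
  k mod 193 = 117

The moduli are pairwise coprime; N = 83·79·193 = 1265501.
N/83 = 15247; 15247 ≡ 58 (mod 83); 58·73 ≡ 1, so inverse 73.
N/79 = 16019; 16019 ≡ 61 (mod 79); 61·57 ≡ 1, so inverse 57.
N/193 = 6557; 6557 ≡ 188 (mod 193); 188·77 ≡ 1, so inverse 77.
k ≡ 5·15247·73 + 38·16019·57 + 117·6557·77 = 99334322.
99334322 mod 1265501 = 625244.

625244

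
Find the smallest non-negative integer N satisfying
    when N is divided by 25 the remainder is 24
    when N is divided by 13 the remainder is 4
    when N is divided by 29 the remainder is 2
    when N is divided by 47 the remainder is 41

66499

The moduli are pairwise coprime; M = 25·13·29·47 = 442975.
M/25 = 17719; 17719 ≡ 19 (mod 25); 19·4 ≡ 1, so inverse 4.
M/13 = 34075; 34075 ≡ 2 (mod 13); 2·7 ≡ 1, so inverse 7.
M/29 = 15275; 15275 ≡ 21 (mod 29); 21·18 ≡ 1, so inverse 18.
M/47 = 9425; 9425 ≡ 25 (mod 47); 25·32 ≡ 1, so inverse 32.
N ≡ 24·17719·4 + 4·34075·7 + 2·15275·18 + 41·9425·32 = 15570624.
15570624 mod 442975 = 66499.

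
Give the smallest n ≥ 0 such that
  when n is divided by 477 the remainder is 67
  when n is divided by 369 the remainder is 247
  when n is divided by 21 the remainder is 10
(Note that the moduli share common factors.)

Combine the congruences pairwise.
gcd(477, 369) = 9 and 9 | (247 − 67), so the pair is consistent; merging gives n ≡ 13900 (mod 19557), where 19557 = lcm(477, 369).
gcd(19557, 21) = 3 and 3 | (10 − 13900), so the pair is consistent; merging gives n ≡ 53014 (mod 136899), where 136899 = lcm(19557, 21).
The solution is unique modulo lcm(477, 369, 21) = 136899.

53014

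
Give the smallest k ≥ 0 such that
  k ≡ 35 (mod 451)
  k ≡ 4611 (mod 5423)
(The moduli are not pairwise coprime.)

gcd(451, 5423) = 11 and 11 | (4611 − 35), so the pair is consistent; merging gives k ≡ 194416 (mod 222343), where 222343 = lcm(451, 5423).
The solution is unique modulo lcm(451, 5423) = 222343.

194416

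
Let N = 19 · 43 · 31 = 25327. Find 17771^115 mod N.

13765

Mod 19: 17771 ≡ 6; by Fermat, exponent reduces to 115 mod 18 = 7; 6^7 ≡ 9 (mod 19).
Mod 43: 17771 ≡ 12; by Fermat, exponent reduces to 115 mod 42 = 31; 12^31 ≡ 5 (mod 43).
Mod 31: 17771 ≡ 8; by Fermat, exponent reduces to 115 mod 30 = 25; 8^25 ≡ 1 (mod 31).
Combine by CRT: x ≡ 9 (mod 19), x ≡ 5 (mod 43), x ≡ 1 (mod 31) ⇒ x ≡ 13765 (mod 25327).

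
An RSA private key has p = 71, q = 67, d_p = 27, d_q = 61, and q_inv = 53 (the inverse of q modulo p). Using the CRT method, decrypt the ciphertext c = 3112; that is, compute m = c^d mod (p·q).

3581

m₁ = c^(d_p) mod p: c ≡ 59 (mod 71), and 59^27 mod 71 = 31.
m₂ = c^(d_q) mod q: c ≡ 30 (mod 67), and 30^61 mod 67 = 30.
h = q_inv·(m₁ − m₂) mod p = 53·(31 − 30) mod 71 = 53.
m = m₂ + h·q = 30 + 53·67 = 3581.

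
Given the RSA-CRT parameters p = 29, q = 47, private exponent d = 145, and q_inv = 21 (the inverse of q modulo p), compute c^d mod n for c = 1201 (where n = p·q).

d_p = d mod (p−1) = 145 mod 28 = 5; d_q = d mod (q−1) = 7.
m₁ = c^(d_p) mod p: c ≡ 12 (mod 29), and 12^5 mod 29 = 12.
m₂ = c^(d_q) mod q: c ≡ 26 (mod 47), and 26^7 mod 47 = 10.
h = q_inv·(m₁ − m₂) mod p = 21·(12 − 10) mod 29 = 13.
m = m₂ + h·q = 10 + 13·47 = 621.

621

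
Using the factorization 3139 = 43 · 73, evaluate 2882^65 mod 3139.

Mod 43: 2882 ≡ 1; by Fermat, exponent reduces to 65 mod 42 = 23; 1^23 ≡ 1 (mod 43).
Mod 73: 2882 ≡ 35; 35^65 ≡ 67 (mod 73).
Combine by CRT: x ≡ 1 (mod 43), x ≡ 67 (mod 73) ⇒ x ≡ 1162 (mod 3139).

1162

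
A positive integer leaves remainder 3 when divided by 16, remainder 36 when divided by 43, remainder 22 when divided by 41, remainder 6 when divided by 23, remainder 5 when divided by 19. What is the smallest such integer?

9879587

The moduli are pairwise coprime; M = 16·43·41·23·19 = 12326896.
M/16 = 770431; 770431 ≡ 15 (mod 16); 15·15 ≡ 1, so inverse 15.
M/43 = 286672; 286672 ≡ 34 (mod 43); 34·19 ≡ 1, so inverse 19.
M/41 = 300656; 300656 ≡ 3 (mod 41); 3·14 ≡ 1, so inverse 14.
M/23 = 535952; 535952 ≡ 6 (mod 23); 6·4 ≡ 1, so inverse 4.
M/19 = 648784; 648784 ≡ 10 (mod 19); 10·2 ≡ 1, so inverse 2.
N ≡ 3·770431·15 + 36·286672·19 + 22·300656·14 + 6·535952·4 + 5·648784·2 = 342705779.
342705779 mod 12326896 = 9879587.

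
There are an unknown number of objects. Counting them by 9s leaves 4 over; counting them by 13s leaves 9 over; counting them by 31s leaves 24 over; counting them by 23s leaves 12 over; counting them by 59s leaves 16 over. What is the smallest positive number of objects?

55948

From N ≡ 4 (mod 9) write N = 4 + 9t. Substituting into N ≡ 9 (mod 13) gives 9t ≡ 5 (mod 13), and since 9⁻¹ ≡ 3 (mod 13), t ≡ 2. Hence N ≡ 4 + 9·2 = 22 (mod 117).
From N ≡ 22 (mod 117) write N = 22 + 117t. Substituting into N ≡ 24 (mod 31) gives 117t ≡ 2 (mod 31), and since 24⁻¹ ≡ 22 (mod 31), t ≡ 13. Hence N ≡ 22 + 117·13 = 1543 (mod 3627).
From N ≡ 1543 (mod 3627) write N = 1543 + 3627t. Substituting into N ≡ 12 (mod 23) gives 3627t ≡ 10 (mod 23), and since 16⁻¹ ≡ 13 (mod 23), t ≡ 15. Hence N ≡ 1543 + 3627·15 = 55948 (mod 83421).
From N ≡ 55948 (mod 83421) write N = 55948 + 83421t. Substituting into N ≡ 16 (mod 59) gives 83421t ≡ 0 (mod 59), and since 54⁻¹ ≡ 47 (mod 59), t ≡ 0. Hence N ≡ 55948 + 83421·0 = 55948 (mod 4921839).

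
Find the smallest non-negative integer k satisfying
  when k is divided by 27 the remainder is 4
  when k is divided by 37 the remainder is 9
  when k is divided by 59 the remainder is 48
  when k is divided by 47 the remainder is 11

199291

Combine the congruences pairwise.
From k ≡ 4 (mod 27) write k = 4 + 27t. Substituting into k ≡ 9 (mod 37) gives 27t ≡ 5 (mod 37), and since 27⁻¹ ≡ 11 (mod 37), t ≡ 18. Hence k ≡ 4 + 27·18 = 490 (mod 999).
From k ≡ 490 (mod 999) write k = 490 + 999t. Substituting into k ≡ 48 (mod 59) gives 999t ≡ 30 (mod 59), and since 55⁻¹ ≡ 44 (mod 59), t ≡ 22. Hence k ≡ 490 + 999·22 = 22468 (mod 58941).
From k ≡ 22468 (mod 58941) write k = 22468 + 58941t. Substituting into k ≡ 11 (mod 47) gives 58941t ≡ 9 (mod 47), and since 3⁻¹ ≡ 16 (mod 47), t ≡ 3. Hence k ≡ 22468 + 58941·3 = 199291 (mod 2770227).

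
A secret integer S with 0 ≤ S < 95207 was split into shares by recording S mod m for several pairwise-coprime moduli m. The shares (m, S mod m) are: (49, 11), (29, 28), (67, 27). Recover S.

63074

The moduli are pairwise coprime; N = 49·29·67 = 95207.
N/49 = 1943; 1943 ≡ 32 (mod 49); 32·23 ≡ 1, so inverse 23.
N/29 = 3283; 3283 ≡ 6 (mod 29); 6·5 ≡ 1, so inverse 5.
N/67 = 1421; 1421 ≡ 14 (mod 67); 14·24 ≡ 1, so inverse 24.
S ≡ 11·1943·23 + 28·3283·5 + 27·1421·24 = 1872007.
1872007 mod 95207 = 63074.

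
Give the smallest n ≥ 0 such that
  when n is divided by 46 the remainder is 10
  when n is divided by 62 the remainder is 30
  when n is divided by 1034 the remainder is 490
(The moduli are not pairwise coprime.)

473028

gcd(46, 62) = 2 and 2 | (30 − 10), so the pair is consistent; merging gives n ≡ 1022 (mod 1426), where 1426 = lcm(46, 62).
gcd(1426, 1034) = 2 and 2 | (490 − 1022), so the pair is consistent; merging gives n ≡ 473028 (mod 737242), where 737242 = lcm(1426, 1034).
The solution is unique modulo lcm(46, 62, 1034) = 737242.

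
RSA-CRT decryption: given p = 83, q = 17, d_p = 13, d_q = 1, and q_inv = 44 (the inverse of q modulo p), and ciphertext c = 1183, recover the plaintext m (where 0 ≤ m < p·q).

1013

m₁ = c^(d_p) mod p: c ≡ 21 (mod 83), and 21^13 mod 83 = 17.
m₂ = c^(d_q) mod q: c ≡ 10 (mod 17), and 10^1 mod 17 = 10.
h = q_inv·(m₁ − m₂) mod p = 44·(17 − 10) mod 83 = 59.
m = m₂ + h·q = 10 + 59·17 = 1013.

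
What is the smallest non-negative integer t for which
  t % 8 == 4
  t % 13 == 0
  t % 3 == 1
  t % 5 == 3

988

The moduli are pairwise coprime; N = 8·13·3·5 = 1560.
N/8 = 195; 195 ≡ 3 (mod 8); 3·3 ≡ 1, so inverse 3.
N/13 = 120; 120 ≡ 3 (mod 13); 3·9 ≡ 1, so inverse 9.
N/3 = 520; 520 ≡ 1 (mod 3), inverse 1.
N/5 = 312; 312 ≡ 2 (mod 5); 2·3 ≡ 1, so inverse 3.
t ≡ 4·195·3 + 0·120·9 + 1·520·1 + 3·312·3 = 5668.
5668 mod 1560 = 988.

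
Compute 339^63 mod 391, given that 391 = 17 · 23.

373

Mod 17: 339 ≡ 16; by Fermat, exponent reduces to 63 mod 16 = 15; 16^15 ≡ 16 (mod 17).
Mod 23: 339 ≡ 17; by Fermat, exponent reduces to 63 mod 22 = 19; 17^19 ≡ 5 (mod 23).
Combine by CRT: x ≡ 16 (mod 17), x ≡ 5 (mod 23) ⇒ x ≡ 373 (mod 391).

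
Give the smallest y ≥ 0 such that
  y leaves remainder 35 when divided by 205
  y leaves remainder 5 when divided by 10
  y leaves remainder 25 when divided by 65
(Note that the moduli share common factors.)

gcd(205, 10) = 5 and 5 | (5 − 35), so the pair is consistent; merging gives y ≡ 35 (mod 410), where 410 = lcm(205, 10).
gcd(410, 65) = 5 and 5 | (25 − 35), so the pair is consistent; merging gives y ≡ 2495 (mod 5330), where 5330 = lcm(410, 65).
The solution is unique modulo lcm(205, 10, 65) = 5330.

2495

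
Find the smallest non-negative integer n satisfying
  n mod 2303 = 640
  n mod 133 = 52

gcd(2303, 133) = 7 and 7 | (52 − 640), so the pair is consistent; merging gives n ≡ 12155 (mod 43757), where 43757 = lcm(2303, 133).
The solution is unique modulo lcm(2303, 133) = 43757.

12155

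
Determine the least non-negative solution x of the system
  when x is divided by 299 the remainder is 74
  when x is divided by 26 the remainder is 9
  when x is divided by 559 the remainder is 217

23695

gcd(299, 26) = 13 and 13 | (9 − 74), so the pair is consistent; merging gives x ≡ 373 (mod 598), where 598 = lcm(299, 26).
gcd(598, 559) = 13 and 13 | (217 − 373), so the pair is consistent; merging gives x ≡ 23695 (mod 25714), where 25714 = lcm(598, 559).
The solution is unique modulo lcm(299, 26, 559) = 25714.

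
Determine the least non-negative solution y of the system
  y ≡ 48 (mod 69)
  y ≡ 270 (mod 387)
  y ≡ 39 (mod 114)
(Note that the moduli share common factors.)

Combine the congruences pairwise.
gcd(69, 387) = 3 and 3 | (270 − 48), so the pair is consistent; merging gives y ≡ 8397 (mod 8901), where 8901 = lcm(69, 387).
gcd(8901, 114) = 3 and 3 | (39 − 8397), so the pair is consistent; merging gives y ≡ 311031 (mod 338238), where 338238 = lcm(8901, 114).
The solution is unique modulo lcm(69, 387, 114) = 338238.

311031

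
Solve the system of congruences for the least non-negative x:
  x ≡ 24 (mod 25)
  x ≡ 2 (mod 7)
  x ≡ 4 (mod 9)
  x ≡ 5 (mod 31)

16249

The moduli are pairwise coprime; N = 25·7·9·31 = 48825.
N/25 = 1953; 1953 ≡ 3 (mod 25); 3·17 ≡ 1, so inverse 17.
N/7 = 6975; 6975 ≡ 3 (mod 7); 3·5 ≡ 1, so inverse 5.
N/9 = 5425; 5425 ≡ 7 (mod 9); 7·4 ≡ 1, so inverse 4.
N/31 = 1575; 1575 ≡ 25 (mod 31); 25·5 ≡ 1, so inverse 5.
x ≡ 24·1953·17 + 2·6975·5 + 4·5425·4 + 5·1575·5 = 992749.
992749 mod 48825 = 16249.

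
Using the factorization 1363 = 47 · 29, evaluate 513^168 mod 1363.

Mod 47: 513 ≡ 43; by Fermat, exponent reduces to 168 mod 46 = 30; 43^30 ≡ 28 (mod 47).
Mod 29: 513 ≡ 20; since 28 | 168, by Fermat 20^168 ≡ 1 (mod 29).
Combine by CRT: x ≡ 28 (mod 47), x ≡ 1 (mod 29) ⇒ x ≡ 639 (mod 1363).

639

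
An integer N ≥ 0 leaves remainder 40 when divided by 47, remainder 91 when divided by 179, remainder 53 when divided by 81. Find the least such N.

From N ≡ 40 (mod 47) write N = 40 + 47t. Substituting into N ≡ 91 (mod 179) gives 47t ≡ 51 (mod 179), and since 47⁻¹ ≡ 80 (mod 179), t ≡ 142. Hence N ≡ 40 + 47·142 = 6714 (mod 8413).
From N ≡ 6714 (mod 8413) write N = 6714 + 8413t. Substituting into N ≡ 53 (mod 81) gives 8413t ≡ 62 (mod 81), and since 70⁻¹ ≡ 22 (mod 81), t ≡ 68. Hence N ≡ 6714 + 8413·68 = 578798 (mod 681453).

578798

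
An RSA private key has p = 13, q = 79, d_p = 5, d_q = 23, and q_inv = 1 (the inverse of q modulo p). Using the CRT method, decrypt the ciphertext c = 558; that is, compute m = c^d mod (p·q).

m₁ = c^(d_p) mod p: c ≡ 12 (mod 13), and 12^5 mod 13 = 12.
m₂ = c^(d_q) mod q: c ≡ 5 (mod 79), and 5^23 mod 79 = 51.
h = q_inv·(m₁ − m₂) mod p = 1·(12 − 51) mod 13 = 0.
m = m₂ + h·q = 51 + 0·79 = 51.

51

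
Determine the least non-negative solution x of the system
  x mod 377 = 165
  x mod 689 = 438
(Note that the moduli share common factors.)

7328

gcd(377, 689) = 13 and 13 | (438 − 165), so the pair is consistent; merging gives x ≡ 7328 (mod 19981), where 19981 = lcm(377, 689).
The solution is unique modulo lcm(377, 689) = 19981.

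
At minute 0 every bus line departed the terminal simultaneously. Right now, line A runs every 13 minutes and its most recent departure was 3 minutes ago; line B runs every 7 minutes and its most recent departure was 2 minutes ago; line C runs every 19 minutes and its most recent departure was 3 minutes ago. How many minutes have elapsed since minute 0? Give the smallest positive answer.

The moduli are pairwise coprime; N = 13·7·19 = 1729.
N/13 = 133; 133 ≡ 3 (mod 13); 3·9 ≡ 1, so inverse 9.
N/7 = 247; 247 ≡ 2 (mod 7); 2·4 ≡ 1, so inverse 4.
N/19 = 91; 91 ≡ 15 (mod 19); 15·14 ≡ 1, so inverse 14.
t ≡ 3·133·9 + 2·247·4 + 3·91·14 = 9389.
9389 mod 1729 = 744.

744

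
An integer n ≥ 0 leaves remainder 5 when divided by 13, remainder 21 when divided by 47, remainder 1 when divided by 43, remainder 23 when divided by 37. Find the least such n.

953698

Combine the congruences pairwise.
From n ≡ 5 (mod 13) write n = 5 + 13t. Substituting into n ≡ 21 (mod 47) gives 13t ≡ 16 (mod 47), and since 13⁻¹ ≡ 29 (mod 47), t ≡ 41. Hence n ≡ 5 + 13·41 = 538 (mod 611).
From n ≡ 538 (mod 611) write n = 538 + 611t. Substituting into n ≡ 1 (mod 43) gives 611t ≡ 22 (mod 43), and since 9⁻¹ ≡ 24 (mod 43), t ≡ 12. Hence n ≡ 538 + 611·12 = 7870 (mod 26273).
From n ≡ 7870 (mod 26273) write n = 7870 + 26273t. Substituting into n ≡ 23 (mod 37) gives 26273t ≡ 34 (mod 37), and since 3⁻¹ ≡ 25 (mod 37), t ≡ 36. Hence n ≡ 7870 + 26273·36 = 953698 (mod 972101).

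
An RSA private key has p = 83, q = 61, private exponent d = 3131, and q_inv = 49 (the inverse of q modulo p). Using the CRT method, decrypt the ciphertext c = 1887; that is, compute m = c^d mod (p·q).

3716

d_p = d mod (p−1) = 3131 mod 82 = 15; d_q = d mod (q−1) = 11.
m₁ = c^(d_p) mod p: c ≡ 61 (mod 83), and 61^15 mod 83 = 64.
m₂ = c^(d_q) mod q: c ≡ 57 (mod 61), and 57^11 mod 61 = 56.
h = q_inv·(m₁ − m₂) mod p = 49·(64 − 56) mod 83 = 60.
m = m₂ + h·q = 56 + 60·61 = 3716.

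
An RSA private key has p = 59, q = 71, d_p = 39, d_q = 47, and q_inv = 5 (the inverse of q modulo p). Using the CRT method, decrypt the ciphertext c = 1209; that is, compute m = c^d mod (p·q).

2818

m₁ = c^(d_p) mod p: c ≡ 29 (mod 59), and 29^39 mod 59 = 45.
m₂ = c^(d_q) mod q: c ≡ 2 (mod 71), and 2^47 mod 71 = 49.
h = q_inv·(m₁ − m₂) mod p = 5·(45 − 49) mod 59 = 39.
m = m₂ + h·q = 49 + 39·71 = 2818.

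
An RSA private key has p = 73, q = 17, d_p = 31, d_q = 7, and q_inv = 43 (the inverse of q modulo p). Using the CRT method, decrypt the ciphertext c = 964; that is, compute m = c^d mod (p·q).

m₁ = c^(d_p) mod p: c ≡ 15 (mod 73), and 15^31 mod 73 = 5.
m₂ = c^(d_q) mod q: c ≡ 12 (mod 17), and 12^7 mod 17 = 7.
h = q_inv·(m₁ − m₂) mod p = 43·(5 − 7) mod 73 = 60.
m = m₂ + h·q = 7 + 60·17 = 1027.

1027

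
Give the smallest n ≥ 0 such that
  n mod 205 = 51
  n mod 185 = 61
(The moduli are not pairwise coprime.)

3946

gcd(205, 185) = 5 and 5 | (61 − 51), so the pair is consistent; merging gives n ≡ 3946 (mod 7585), where 7585 = lcm(205, 185).
The solution is unique modulo lcm(205, 185) = 7585.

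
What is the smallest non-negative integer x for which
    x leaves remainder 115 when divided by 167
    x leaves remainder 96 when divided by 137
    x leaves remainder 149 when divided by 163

From x ≡ 115 (mod 167) write x = 115 + 167t. Substituting into x ≡ 96 (mod 137) gives 167t ≡ 118 (mod 137), and since 30⁻¹ ≡ 32 (mod 137), t ≡ 77. Hence x ≡ 115 + 167·77 = 12974 (mod 22879).
From x ≡ 12974 (mod 22879) write x = 12974 + 22879t. Substituting into x ≡ 149 (mod 163) gives 22879t ≡ 52 (mod 163), and since 59⁻¹ ≡ 105 (mod 163), t ≡ 81. Hence x ≡ 12974 + 22879·81 = 1866173 (mod 3729277).

1866173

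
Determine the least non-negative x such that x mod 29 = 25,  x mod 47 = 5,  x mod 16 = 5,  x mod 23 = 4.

232373

The moduli are pairwise coprime; N = 29·47·16·23 = 501584.
N/29 = 17296; 17296 ≡ 12 (mod 29); 12·17 ≡ 1, so inverse 17.
N/47 = 10672; 10672 ≡ 3 (mod 47); 3·16 ≡ 1, so inverse 16.
N/16 = 31349; 31349 ≡ 5 (mod 16); 5·13 ≡ 1, so inverse 13.
N/23 = 21808; 21808 ≡ 4 (mod 23); 4·6 ≡ 1, so inverse 6.
x ≡ 25·17296·17 + 5·10672·16 + 5·31349·13 + 4·21808·6 = 10765637.
10765637 mod 501584 = 232373.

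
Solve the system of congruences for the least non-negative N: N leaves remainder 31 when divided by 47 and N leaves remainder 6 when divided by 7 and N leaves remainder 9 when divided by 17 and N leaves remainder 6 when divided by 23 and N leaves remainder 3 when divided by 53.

5601679

The moduli are pairwise coprime; M = 47·7·17·23·53 = 6817867.
M/47 = 145061; 145061 ≡ 19 (mod 47); 19·5 ≡ 1, so inverse 5.
M/7 = 973981; 973981 ≡ 1 (mod 7), inverse 1.
M/17 = 401051; 401051 ≡ 4 (mod 17); 4·13 ≡ 1, so inverse 13.
M/23 = 296429; 296429 ≡ 5 (mod 23); 5·14 ≡ 1, so inverse 14.
M/53 = 128639; 128639 ≡ 8 (mod 53); 8·20 ≡ 1, so inverse 20.
N ≡ 31·145061·5 + 6·973981·1 + 9·401051·13 + 6·296429·14 + 3·128639·20 = 107869684.
107869684 mod 6817867 = 5601679.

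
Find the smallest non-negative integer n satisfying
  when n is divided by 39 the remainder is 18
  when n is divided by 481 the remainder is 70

1032

gcd(39, 481) = 13 and 13 | (70 − 18), so the pair is consistent; merging gives n ≡ 1032 (mod 1443), where 1443 = lcm(39, 481).
The solution is unique modulo lcm(39, 481) = 1443.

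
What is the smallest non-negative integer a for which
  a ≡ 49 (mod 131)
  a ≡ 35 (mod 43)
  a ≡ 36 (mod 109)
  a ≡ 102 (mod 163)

22852213

The moduli are pairwise coprime; N = 131·43·109·163 = 100081511.
N/131 = 763981; 763981 ≡ 120 (mod 131); 120·119 ≡ 1, so inverse 119.
N/43 = 2327477; 2327477 ≡ 16 (mod 43); 16·35 ≡ 1, so inverse 35.
N/109 = 918179; 918179 ≡ 72 (mod 109); 72·53 ≡ 1, so inverse 53.
N/163 = 613997; 613997 ≡ 139 (mod 163); 139·129 ≡ 1, so inverse 129.
a ≡ 49·763981·119 + 35·2327477·35 + 36·918179·53 + 102·613997·129 = 17136790594.
17136790594 mod 100081511 = 22852213.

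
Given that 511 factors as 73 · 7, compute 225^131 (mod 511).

Mod 73: 225 ≡ 6; by Fermat, exponent reduces to 131 mod 72 = 59; 6^59 ≡ 35 (mod 73).
Mod 7: 225 ≡ 1; by Fermat, exponent reduces to 131 mod 6 = 5; 1^5 ≡ 1 (mod 7).
Combine by CRT: x ≡ 35 (mod 73), x ≡ 1 (mod 7) ⇒ x ≡ 400 (mod 511).

400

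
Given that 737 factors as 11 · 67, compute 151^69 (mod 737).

491

Mod 11: 151 ≡ 8; by Fermat, exponent reduces to 69 mod 10 = 9; 8^9 ≡ 7 (mod 11).
Mod 67: 151 ≡ 17; by Fermat, exponent reduces to 69 mod 66 = 3; 17^3 ≡ 22 (mod 67).
Combine by CRT: x ≡ 7 (mod 11), x ≡ 22 (mod 67) ⇒ x ≡ 491 (mod 737).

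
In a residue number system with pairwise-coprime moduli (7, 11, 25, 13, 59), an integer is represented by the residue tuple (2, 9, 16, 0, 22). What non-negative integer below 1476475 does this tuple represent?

Combine the congruences pairwise.
From x ≡ 2 (mod 7) write x = 2 + 7t. Substituting into x ≡ 9 (mod 11) gives 7t ≡ 7 (mod 11), and since 7⁻¹ ≡ 8 (mod 11), t ≡ 1. Hence x ≡ 2 + 7·1 = 9 (mod 77).
From x ≡ 9 (mod 77) write x = 9 + 77t. Substituting into x ≡ 16 (mod 25) gives 77t ≡ 7 (mod 25), and since 2⁻¹ ≡ 13 (mod 25), t ≡ 16. Hence x ≡ 9 + 77·16 = 1241 (mod 1925).
From x ≡ 1241 (mod 1925) write x = 1241 + 1925t. Substituting into x ≡ 0 (mod 13) gives 1925t ≡ 7 (mod 13), and since 1⁻¹ ≡ 1 (mod 13), t ≡ 7. Hence x ≡ 1241 + 1925·7 = 14716 (mod 25025).
From x ≡ 14716 (mod 25025) write x = 14716 + 25025t. Substituting into x ≡ 22 (mod 59) gives 25025t ≡ 56 (mod 59), and since 9⁻¹ ≡ 46 (mod 59), t ≡ 39. Hence x ≡ 14716 + 25025·39 = 990691 (mod 1476475).

990691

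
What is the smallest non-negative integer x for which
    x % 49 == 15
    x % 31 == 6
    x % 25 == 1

6826

The moduli are pairwise coprime; N = 49·31·25 = 37975.
N/49 = 775; 775 ≡ 40 (mod 49); 40·38 ≡ 1, so inverse 38.
N/31 = 1225; 1225 ≡ 16 (mod 31); 16·2 ≡ 1, so inverse 2.
N/25 = 1519; 1519 ≡ 19 (mod 25); 19·4 ≡ 1, so inverse 4.
x ≡ 15·775·38 + 6·1225·2 + 1·1519·4 = 462526.
462526 mod 37975 = 6826.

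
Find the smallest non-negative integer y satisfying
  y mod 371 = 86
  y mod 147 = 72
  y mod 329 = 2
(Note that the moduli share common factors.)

138840

Combine the congruences pairwise.
gcd(371, 147) = 7 and 7 | (72 − 86), so the pair is consistent; merging gives y ≡ 6393 (mod 7791), where 7791 = lcm(371, 147).
gcd(7791, 329) = 7 and 7 | (2 − 6393), so the pair is consistent; merging gives y ≡ 138840 (mod 366177), where 366177 = lcm(7791, 329).
The solution is unique modulo lcm(371, 147, 329) = 366177.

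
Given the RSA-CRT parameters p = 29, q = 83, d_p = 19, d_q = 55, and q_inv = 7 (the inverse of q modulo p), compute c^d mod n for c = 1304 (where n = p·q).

m₁ = c^(d_p) mod p: c ≡ 28 (mod 29), and 28^19 mod 29 = 28.
m₂ = c^(d_q) mod q: c ≡ 59 (mod 83), and 59^55 mod 83 = 61.
h = q_inv·(m₁ − m₂) mod p = 7·(28 − 61) mod 29 = 1.
m = m₂ + h·q = 61 + 1·83 = 144.

144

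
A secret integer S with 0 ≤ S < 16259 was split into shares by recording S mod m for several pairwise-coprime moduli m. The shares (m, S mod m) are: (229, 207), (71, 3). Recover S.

1352

From S ≡ 207 (mod 229) write S = 207 + 229t. Substituting into S ≡ 3 (mod 71) gives 229t ≡ 9 (mod 71), and since 16⁻¹ ≡ 40 (mod 71), t ≡ 5. Hence S ≡ 207 + 229·5 = 1352 (mod 16259).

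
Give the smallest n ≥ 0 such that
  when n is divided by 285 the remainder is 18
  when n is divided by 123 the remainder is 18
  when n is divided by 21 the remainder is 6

11703

Combine the congruences pairwise.
gcd(285, 123) = 3 and 3 | (18 − 18), so the pair is consistent; merging gives n ≡ 18 (mod 11685), where 11685 = lcm(285, 123).
gcd(11685, 21) = 3 and 3 | (6 − 18), so the pair is consistent; merging gives n ≡ 11703 (mod 81795), where 81795 = lcm(11685, 21).
The solution is unique modulo lcm(285, 123, 21) = 81795.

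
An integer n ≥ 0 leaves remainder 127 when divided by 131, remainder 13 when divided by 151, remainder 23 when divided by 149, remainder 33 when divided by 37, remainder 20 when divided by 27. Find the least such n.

2244636002

The moduli are pairwise coprime; M = 131·151·149·37·27 = 2944421631.
M/131 = 22476501; 22476501 ≡ 45 (mod 131); 45·99 ≡ 1, so inverse 99.
M/151 = 19499481; 19499481 ≡ 96 (mod 151); 96·140 ≡ 1, so inverse 140.
M/149 = 19761219; 19761219 ≡ 94 (mod 149); 94·65 ≡ 1, so inverse 65.
M/37 = 79578963; 79578963 ≡ 29 (mod 37); 29·23 ≡ 1, so inverse 23.
M/27 = 109052653; 109052653 ≡ 4 (mod 27); 4·7 ≡ 1, so inverse 7.
n ≡ 127·22476501·99 + 13·19499481·140 + 23·19761219·65 + 33·79578963·23 + 20·109052653·7 = 423296929235.
423296929235 mod 2944421631 = 2244636002.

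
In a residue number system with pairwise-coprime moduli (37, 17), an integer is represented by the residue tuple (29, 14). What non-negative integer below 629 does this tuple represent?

473

From x ≡ 29 (mod 37) write x = 29 + 37t. Substituting into x ≡ 14 (mod 17) gives 37t ≡ 2 (mod 17), and since 3⁻¹ ≡ 6 (mod 17), t ≡ 12. Hence x ≡ 29 + 37·12 = 473 (mod 629).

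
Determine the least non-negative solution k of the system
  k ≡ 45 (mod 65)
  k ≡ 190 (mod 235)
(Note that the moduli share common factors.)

2775

gcd(65, 235) = 5 and 5 | (190 − 45), so the pair is consistent; merging gives k ≡ 2775 (mod 3055), where 3055 = lcm(65, 235).
The solution is unique modulo lcm(65, 235) = 3055.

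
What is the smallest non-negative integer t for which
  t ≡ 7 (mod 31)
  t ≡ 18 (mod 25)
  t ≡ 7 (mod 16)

7943

From t ≡ 7 (mod 31) write t = 7 + 31s. Substituting into t ≡ 18 (mod 25) gives 31s ≡ 11 (mod 25), and since 6⁻¹ ≡ 21 (mod 25), s ≡ 6. Hence t ≡ 7 + 31·6 = 193 (mod 775).
From t ≡ 193 (mod 775) write t = 193 + 775s. Substituting into t ≡ 7 (mod 16) gives 775s ≡ 6 (mod 16), and since 7⁻¹ ≡ 7 (mod 16), s ≡ 10. Hence t ≡ 193 + 775·10 = 7943 (mod 12400).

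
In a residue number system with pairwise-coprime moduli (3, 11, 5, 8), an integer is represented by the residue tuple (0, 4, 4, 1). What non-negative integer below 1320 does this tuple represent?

The moduli are pairwise coprime; N = 3·11·5·8 = 1320.
N/3 = 440; 440 ≡ 2 (mod 3); 2·2 ≡ 1, so inverse 2.
N/11 = 120; 120 ≡ 10 (mod 11); 10·10 ≡ 1, so inverse 10.
N/5 = 264; 264 ≡ 4 (mod 5); 4·4 ≡ 1, so inverse 4.
N/8 = 165; 165 ≡ 5 (mod 8); 5·5 ≡ 1, so inverse 5.
x ≡ 0·440·2 + 4·120·10 + 4·264·4 + 1·165·5 = 9849.
9849 mod 1320 = 609.

609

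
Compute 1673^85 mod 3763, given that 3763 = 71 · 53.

30

Mod 71: 1673 ≡ 40; by Fermat, exponent reduces to 85 mod 70 = 15; 40^15 ≡ 30 (mod 71).
Mod 53: 1673 ≡ 30; by Fermat, exponent reduces to 85 mod 52 = 33; 30^33 ≡ 30 (mod 53).
Combine by CRT: x ≡ 30 (mod 71), x ≡ 30 (mod 53) ⇒ x ≡ 30 (mod 3763).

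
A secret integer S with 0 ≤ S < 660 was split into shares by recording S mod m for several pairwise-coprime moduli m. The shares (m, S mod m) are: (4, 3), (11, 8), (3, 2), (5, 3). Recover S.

503

The moduli are pairwise coprime; N = 4·11·3·5 = 660.
N/4 = 165; 165 ≡ 1 (mod 4), inverse 1.
N/11 = 60; 60 ≡ 5 (mod 11); 5·9 ≡ 1, so inverse 9.
N/3 = 220; 220 ≡ 1 (mod 3), inverse 1.
N/5 = 132; 132 ≡ 2 (mod 5); 2·3 ≡ 1, so inverse 3.
S ≡ 3·165·1 + 8·60·9 + 2·220·1 + 3·132·3 = 6443.
6443 mod 660 = 503.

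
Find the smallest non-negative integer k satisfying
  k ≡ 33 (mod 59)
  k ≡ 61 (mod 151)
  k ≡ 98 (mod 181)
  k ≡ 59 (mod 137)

From k ≡ 33 (mod 59) write k = 33 + 59t. Substituting into k ≡ 61 (mod 151) gives 59t ≡ 28 (mod 151), and since 59⁻¹ ≡ 64 (mod 151), t ≡ 131. Hence k ≡ 33 + 59·131 = 7762 (mod 8909).
From k ≡ 7762 (mod 8909) write k = 7762 + 8909t. Substituting into k ≡ 98 (mod 181) gives 8909t ≡ 119 (mod 181), and since 40⁻¹ ≡ 86 (mod 181), t ≡ 98. Hence k ≡ 7762 + 8909·98 = 880844 (mod 1612529).
From k ≡ 880844 (mod 1612529) write k = 880844 + 1612529t. Substituting into k ≡ 59 (mod 137) gives 1612529t ≡ 125 (mod 137), and since 39⁻¹ ≡ 130 (mod 137), t ≡ 84. Hence k ≡ 880844 + 1612529·84 = 136333280 (mod 220916473).

136333280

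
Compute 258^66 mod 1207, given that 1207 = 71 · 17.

1097

Mod 71: 258 ≡ 45; 45^66 ≡ 32 (mod 71).
Mod 17: 258 ≡ 3; by Fermat, exponent reduces to 66 mod 16 = 2; 3^2 ≡ 9 (mod 17).
Combine by CRT: x ≡ 32 (mod 71), x ≡ 9 (mod 17) ⇒ x ≡ 1097 (mod 1207).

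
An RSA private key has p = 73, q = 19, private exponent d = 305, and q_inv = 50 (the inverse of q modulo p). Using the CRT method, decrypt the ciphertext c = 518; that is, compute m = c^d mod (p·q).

859

d_p = d mod (p−1) = 305 mod 72 = 17; d_q = d mod (q−1) = 17.
m₁ = c^(d_p) mod p: c ≡ 7 (mod 73), and 7^17 mod 73 = 56.
m₂ = c^(d_q) mod q: c ≡ 5 (mod 19), and 5^17 mod 19 = 4.
h = q_inv·(m₁ − m₂) mod p = 50·(56 − 4) mod 73 = 45.
m = m₂ + h·q = 4 + 45·19 = 859.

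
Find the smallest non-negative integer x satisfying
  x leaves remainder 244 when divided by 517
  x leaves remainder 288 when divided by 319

gcd(517, 319) = 11 and 11 | (288 − 244), so the pair is consistent; merging gives x ≡ 13686 (mod 14993), where 14993 = lcm(517, 319).
The solution is unique modulo lcm(517, 319) = 14993.

13686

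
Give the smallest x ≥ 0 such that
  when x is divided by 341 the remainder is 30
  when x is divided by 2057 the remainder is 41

Combine the congruences pairwise.
gcd(341, 2057) = 11 and 11 | (41 − 30), so the pair is consistent; merging gives x ≡ 61751 (mod 63767), where 63767 = lcm(341, 2057).
The solution is unique modulo lcm(341, 2057) = 63767.

61751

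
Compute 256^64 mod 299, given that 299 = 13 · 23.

Mod 13: 256 ≡ 9; by Fermat, exponent reduces to 64 mod 12 = 4; 9^4 ≡ 9 (mod 13).
Mod 23: 256 ≡ 3; by Fermat, exponent reduces to 64 mod 22 = 20; 3^20 ≡ 18 (mod 23).
Combine by CRT: x ≡ 9 (mod 13), x ≡ 18 (mod 23) ⇒ x ≡ 87 (mod 299).

87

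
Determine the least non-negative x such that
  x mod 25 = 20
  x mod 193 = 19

1370

Combine the congruences pairwise.
From x ≡ 20 (mod 25) write x = 20 + 25t. Substituting into x ≡ 19 (mod 193) gives 25t ≡ 192 (mod 193), and since 25⁻¹ ≡ 139 (mod 193), t ≡ 54. Hence x ≡ 20 + 25·54 = 1370 (mod 4825).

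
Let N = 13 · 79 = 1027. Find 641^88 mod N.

269

Mod 13: 641 ≡ 4; by Fermat, exponent reduces to 88 mod 12 = 4; 4^4 ≡ 9 (mod 13).
Mod 79: 641 ≡ 9; by Fermat, exponent reduces to 88 mod 78 = 10; 9^10 ≡ 32 (mod 79).
Combine by CRT: x ≡ 9 (mod 13), x ≡ 32 (mod 79) ⇒ x ≡ 269 (mod 1027).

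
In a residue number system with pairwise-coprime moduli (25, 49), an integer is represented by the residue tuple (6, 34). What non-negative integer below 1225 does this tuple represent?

From x ≡ 6 (mod 25) write x = 6 + 25t. Substituting into x ≡ 34 (mod 49) gives 25t ≡ 28 (mod 49), and since 25⁻¹ ≡ 2 (mod 49), t ≡ 7. Hence x ≡ 6 + 25·7 = 181 (mod 1225).

181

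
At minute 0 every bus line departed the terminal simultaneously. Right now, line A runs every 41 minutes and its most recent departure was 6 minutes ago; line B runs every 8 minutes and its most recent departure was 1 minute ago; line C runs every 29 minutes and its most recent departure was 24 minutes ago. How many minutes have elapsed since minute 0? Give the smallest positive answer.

8985

The moduli are pairwise coprime; N = 41·8·29 = 9512.
N/41 = 232; 232 ≡ 27 (mod 41); 27·38 ≡ 1, so inverse 38.
N/8 = 1189; 1189 ≡ 5 (mod 8); 5·5 ≡ 1, so inverse 5.
N/29 = 328; 328 ≡ 9 (mod 29); 9·13 ≡ 1, so inverse 13.
t ≡ 6·232·38 + 1·1189·5 + 24·328·13 = 161177.
161177 mod 9512 = 8985.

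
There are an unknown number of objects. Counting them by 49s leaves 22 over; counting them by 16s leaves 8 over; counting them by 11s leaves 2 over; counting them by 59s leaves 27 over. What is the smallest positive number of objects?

414856

The moduli are pairwise coprime; M = 49·16·11·59 = 508816.
M/49 = 10384; 10384 ≡ 45 (mod 49); 45·12 ≡ 1, so inverse 12.
M/16 = 31801; 31801 ≡ 9 (mod 16); 9·9 ≡ 1, so inverse 9.
M/11 = 46256; 46256 ≡ 1 (mod 11), inverse 1.
M/59 = 8624; 8624 ≡ 10 (mod 59); 10·6 ≡ 1, so inverse 6.
N ≡ 22·10384·12 + 8·31801·9 + 2·46256·1 + 27·8624·6 = 6520648.
6520648 mod 508816 = 414856.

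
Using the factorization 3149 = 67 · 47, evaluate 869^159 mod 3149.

2769

Mod 67: 869 ≡ 65; by Fermat, exponent reduces to 159 mod 66 = 27; 65^27 ≡ 22 (mod 67).
Mod 47: 869 ≡ 23; by Fermat, exponent reduces to 159 mod 46 = 21; 23^21 ≡ 43 (mod 47).
Combine by CRT: x ≡ 22 (mod 67), x ≡ 43 (mod 47) ⇒ x ≡ 2769 (mod 3149).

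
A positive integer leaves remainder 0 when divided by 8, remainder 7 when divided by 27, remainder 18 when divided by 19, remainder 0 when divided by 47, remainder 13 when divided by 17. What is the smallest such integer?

1130632

From m ≡ 0 (mod 8) write m = 0 + 8t. Substituting into m ≡ 7 (mod 27) gives 8t ≡ 7 (mod 27), and since 8⁻¹ ≡ 17 (mod 27), t ≡ 11. Hence m ≡ 0 + 8·11 = 88 (mod 216).
From m ≡ 88 (mod 216) write m = 88 + 216t. Substituting into m ≡ 18 (mod 19) gives 216t ≡ 6 (mod 19), and since 7⁻¹ ≡ 11 (mod 19), t ≡ 9. Hence m ≡ 88 + 216·9 = 2032 (mod 4104).
From m ≡ 2032 (mod 4104) write m = 2032 + 4104t. Substituting into m ≡ 0 (mod 47) gives 4104t ≡ 36 (mod 47), and since 15⁻¹ ≡ 22 (mod 47), t ≡ 40. Hence m ≡ 2032 + 4104·40 = 166192 (mod 192888).
From m ≡ 166192 (mod 192888) write m = 166192 + 192888t. Substituting into m ≡ 13 (mod 17) gives 192888t ≡ 13 (mod 17), and since 6⁻¹ ≡ 3 (mod 17), t ≡ 5. Hence m ≡ 166192 + 192888·5 = 1130632 (mod 3279096).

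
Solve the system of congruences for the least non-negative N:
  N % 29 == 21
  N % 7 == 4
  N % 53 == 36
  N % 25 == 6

The moduli are pairwise coprime; M = 29·7·53·25 = 268975.
M/29 = 9275; 9275 ≡ 24 (mod 29); 24·23 ≡ 1, so inverse 23.
M/7 = 38425; 38425 ≡ 2 (mod 7); 2·4 ≡ 1, so inverse 4.
M/53 = 5075; 5075 ≡ 40 (mod 53); 40·4 ≡ 1, so inverse 4.
M/25 = 10759; 10759 ≡ 9 (mod 25); 9·14 ≡ 1, so inverse 14.
N ≡ 21·9275·23 + 4·38425·4 + 36·5075·4 + 6·10759·14 = 6729181.
6729181 mod 268975 = 4806.

4806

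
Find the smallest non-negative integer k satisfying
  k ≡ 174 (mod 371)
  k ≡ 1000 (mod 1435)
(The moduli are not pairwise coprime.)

gcd(371, 1435) = 7 and 7 | (1000 − 174), so the pair is consistent; merging gives k ≡ 46920 (mod 76055), where 76055 = lcm(371, 1435).
The solution is unique modulo lcm(371, 1435) = 76055.

46920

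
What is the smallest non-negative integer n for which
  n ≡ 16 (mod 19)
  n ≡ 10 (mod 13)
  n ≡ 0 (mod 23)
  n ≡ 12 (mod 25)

48162

The moduli are pairwise coprime; M = 19·13·23·25 = 142025.
M/19 = 7475; 7475 ≡ 8 (mod 19); 8·12 ≡ 1, so inverse 12.
M/13 = 10925; 10925 ≡ 5 (mod 13); 5·8 ≡ 1, so inverse 8.
M/23 = 6175; 6175 ≡ 11 (mod 23); 11·21 ≡ 1, so inverse 21.
M/25 = 5681; 5681 ≡ 6 (mod 25); 6·21 ≡ 1, so inverse 21.
n ≡ 16·7475·12 + 10·10925·8 + 0·6175·21 + 12·5681·21 = 3740812.
3740812 mod 142025 = 48162.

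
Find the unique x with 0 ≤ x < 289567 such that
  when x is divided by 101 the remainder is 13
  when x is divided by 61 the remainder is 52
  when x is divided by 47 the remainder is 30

108083

The moduli are pairwise coprime; N = 101·61·47 = 289567.
N/101 = 2867; 2867 ≡ 39 (mod 101); 39·57 ≡ 1, so inverse 57.
N/61 = 4747; 4747 ≡ 50 (mod 61); 50·11 ≡ 1, so inverse 11.
N/47 = 6161; 6161 ≡ 4 (mod 47); 4·12 ≡ 1, so inverse 12.
x ≡ 13·2867·57 + 52·4747·11 + 30·6161·12 = 7057691.
7057691 mod 289567 = 108083.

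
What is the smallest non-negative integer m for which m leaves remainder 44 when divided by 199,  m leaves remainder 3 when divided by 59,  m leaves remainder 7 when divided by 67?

77057

From m ≡ 44 (mod 199) write m = 44 + 199t. Substituting into m ≡ 3 (mod 59) gives 199t ≡ 18 (mod 59), and since 22⁻¹ ≡ 51 (mod 59), t ≡ 33. Hence m ≡ 44 + 199·33 = 6611 (mod 11741).
From m ≡ 6611 (mod 11741) write m = 6611 + 11741t. Substituting into m ≡ 7 (mod 67) gives 11741t ≡ 29 (mod 67), and since 16⁻¹ ≡ 21 (mod 67), t ≡ 6. Hence m ≡ 6611 + 11741·6 = 77057 (mod 786647).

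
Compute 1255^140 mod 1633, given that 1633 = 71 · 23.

Mod 71: 1255 ≡ 48; since 70 | 140, by Fermat 48^140 ≡ 1 (mod 71).
Mod 23: 1255 ≡ 13; by Fermat, exponent reduces to 140 mod 22 = 8; 13^8 ≡ 2 (mod 23).
Combine by CRT: x ≡ 1 (mod 71), x ≡ 2 (mod 23) ⇒ x ≡ 853 (mod 1633).

853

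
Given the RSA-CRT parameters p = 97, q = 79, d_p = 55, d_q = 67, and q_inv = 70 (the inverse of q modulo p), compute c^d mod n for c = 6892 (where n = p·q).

m₁ = c^(d_p) mod p: c ≡ 5 (mod 97), and 5^55 mod 97 = 57.
m₂ = c^(d_q) mod q: c ≡ 19 (mod 79), and 19^67 mod 79 = 26.
h = q_inv·(m₁ − m₂) mod p = 70·(57 − 26) mod 97 = 36.
m = m₂ + h·q = 26 + 36·79 = 2870.

2870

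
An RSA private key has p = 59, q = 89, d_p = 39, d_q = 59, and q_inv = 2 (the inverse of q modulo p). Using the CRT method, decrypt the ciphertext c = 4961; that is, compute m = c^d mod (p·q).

5019

m₁ = c^(d_p) mod p: c ≡ 5 (mod 59), and 5^39 mod 59 = 4.
m₂ = c^(d_q) mod q: c ≡ 66 (mod 89), and 66^59 mod 89 = 35.
h = q_inv·(m₁ − m₂) mod p = 2·(4 − 35) mod 59 = 56.
m = m₂ + h·q = 35 + 56·89 = 5019.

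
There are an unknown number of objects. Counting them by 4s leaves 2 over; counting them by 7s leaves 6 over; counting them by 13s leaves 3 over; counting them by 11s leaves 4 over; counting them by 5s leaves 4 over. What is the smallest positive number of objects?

The moduli are pairwise coprime; M = 4·7·13·11·5 = 20020.
M/4 = 5005; 5005 ≡ 1 (mod 4), inverse 1.
M/7 = 2860; 2860 ≡ 4 (mod 7); 4·2 ≡ 1, so inverse 2.
M/13 = 1540; 1540 ≡ 6 (mod 13); 6·11 ≡ 1, so inverse 11.
M/11 = 1820; 1820 ≡ 5 (mod 11); 5·9 ≡ 1, so inverse 9.
M/5 = 4004; 4004 ≡ 4 (mod 5); 4·4 ≡ 1, so inverse 4.
N ≡ 2·5005·1 + 6·2860·2 + 3·1540·11 + 4·1820·9 + 4·4004·4 = 224734.
224734 mod 20020 = 4514.

4514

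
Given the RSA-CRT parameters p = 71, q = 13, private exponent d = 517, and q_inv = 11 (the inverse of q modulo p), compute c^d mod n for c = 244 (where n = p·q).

62

d_p = d mod (p−1) = 517 mod 70 = 27; d_q = d mod (q−1) = 1.
m₁ = c^(d_p) mod p: c ≡ 31 (mod 71), and 31^27 mod 71 = 62.
m₂ = c^(d_q) mod q: c ≡ 10 (mod 13), and 10^1 mod 13 = 10.
h = q_inv·(m₁ − m₂) mod p = 11·(62 − 10) mod 71 = 4.
m = m₂ + h·q = 10 + 4·13 = 62.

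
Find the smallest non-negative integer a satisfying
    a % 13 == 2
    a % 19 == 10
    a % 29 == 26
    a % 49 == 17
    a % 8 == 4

Combine the congruences pairwise.
From a ≡ 2 (mod 13) write a = 2 + 13t. Substituting into a ≡ 10 (mod 19) gives 13t ≡ 8 (mod 19), and since 13⁻¹ ≡ 3 (mod 19), t ≡ 5. Hence a ≡ 2 + 13·5 = 67 (mod 247).
From a ≡ 67 (mod 247) write a = 67 + 247t. Substituting into a ≡ 26 (mod 29) gives 247t ≡ 17 (mod 29), and since 15⁻¹ ≡ 2 (mod 29), t ≡ 5. Hence a ≡ 67 + 247·5 = 1302 (mod 7163).
From a ≡ 1302 (mod 7163) write a = 1302 + 7163t. Substituting into a ≡ 17 (mod 49) gives 7163t ≡ 38 (mod 49), and since 9⁻¹ ≡ 11 (mod 49), t ≡ 26. Hence a ≡ 1302 + 7163·26 = 187540 (mod 350987).
From a ≡ 187540 (mod 350987) write a = 187540 + 350987t. Substituting into a ≡ 4 (mod 8) gives 350987t ≡ 0 (mod 8), and since 3⁻¹ ≡ 3 (mod 8), t ≡ 0. Hence a ≡ 187540 + 350987·0 = 187540 (mod 2807896).

187540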